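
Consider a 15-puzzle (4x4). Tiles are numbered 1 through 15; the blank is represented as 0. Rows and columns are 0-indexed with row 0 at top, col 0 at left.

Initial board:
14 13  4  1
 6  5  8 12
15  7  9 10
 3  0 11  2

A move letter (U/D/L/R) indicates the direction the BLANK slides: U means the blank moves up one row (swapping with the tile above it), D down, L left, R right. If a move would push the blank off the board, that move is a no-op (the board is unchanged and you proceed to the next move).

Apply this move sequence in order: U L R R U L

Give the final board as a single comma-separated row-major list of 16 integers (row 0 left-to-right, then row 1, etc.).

Answer: 14, 13, 4, 1, 6, 0, 5, 12, 15, 9, 8, 10, 3, 7, 11, 2

Derivation:
After move 1 (U):
14 13  4  1
 6  5  8 12
15  0  9 10
 3  7 11  2

After move 2 (L):
14 13  4  1
 6  5  8 12
 0 15  9 10
 3  7 11  2

After move 3 (R):
14 13  4  1
 6  5  8 12
15  0  9 10
 3  7 11  2

After move 4 (R):
14 13  4  1
 6  5  8 12
15  9  0 10
 3  7 11  2

After move 5 (U):
14 13  4  1
 6  5  0 12
15  9  8 10
 3  7 11  2

After move 6 (L):
14 13  4  1
 6  0  5 12
15  9  8 10
 3  7 11  2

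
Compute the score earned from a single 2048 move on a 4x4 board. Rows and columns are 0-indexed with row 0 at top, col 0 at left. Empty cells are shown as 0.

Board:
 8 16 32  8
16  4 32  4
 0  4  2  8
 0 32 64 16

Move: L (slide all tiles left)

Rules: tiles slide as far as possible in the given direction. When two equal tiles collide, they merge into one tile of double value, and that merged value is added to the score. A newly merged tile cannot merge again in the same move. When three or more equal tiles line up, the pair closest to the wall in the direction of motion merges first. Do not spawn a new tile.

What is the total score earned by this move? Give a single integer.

Slide left:
row 0: [8, 16, 32, 8] -> [8, 16, 32, 8]  score +0 (running 0)
row 1: [16, 4, 32, 4] -> [16, 4, 32, 4]  score +0 (running 0)
row 2: [0, 4, 2, 8] -> [4, 2, 8, 0]  score +0 (running 0)
row 3: [0, 32, 64, 16] -> [32, 64, 16, 0]  score +0 (running 0)
Board after move:
 8 16 32  8
16  4 32  4
 4  2  8  0
32 64 16  0

Answer: 0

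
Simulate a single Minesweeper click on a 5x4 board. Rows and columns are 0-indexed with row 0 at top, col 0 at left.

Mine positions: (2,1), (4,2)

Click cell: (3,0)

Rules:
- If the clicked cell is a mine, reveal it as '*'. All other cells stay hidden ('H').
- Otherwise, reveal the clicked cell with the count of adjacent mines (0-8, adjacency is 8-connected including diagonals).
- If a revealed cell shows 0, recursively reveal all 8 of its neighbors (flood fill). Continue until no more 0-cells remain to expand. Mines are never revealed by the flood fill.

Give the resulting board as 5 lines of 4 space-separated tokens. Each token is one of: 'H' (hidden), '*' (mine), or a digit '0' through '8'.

H H H H
H H H H
H H H H
1 H H H
H H H H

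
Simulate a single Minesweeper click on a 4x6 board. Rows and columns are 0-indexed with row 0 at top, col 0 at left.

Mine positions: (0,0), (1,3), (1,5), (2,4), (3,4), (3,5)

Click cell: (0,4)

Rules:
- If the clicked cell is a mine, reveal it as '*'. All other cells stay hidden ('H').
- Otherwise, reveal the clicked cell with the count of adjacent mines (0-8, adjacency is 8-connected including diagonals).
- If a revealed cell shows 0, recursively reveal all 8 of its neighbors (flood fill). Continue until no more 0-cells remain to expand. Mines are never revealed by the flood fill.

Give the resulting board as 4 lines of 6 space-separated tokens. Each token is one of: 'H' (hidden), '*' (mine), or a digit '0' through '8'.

H H H H 2 H
H H H H H H
H H H H H H
H H H H H H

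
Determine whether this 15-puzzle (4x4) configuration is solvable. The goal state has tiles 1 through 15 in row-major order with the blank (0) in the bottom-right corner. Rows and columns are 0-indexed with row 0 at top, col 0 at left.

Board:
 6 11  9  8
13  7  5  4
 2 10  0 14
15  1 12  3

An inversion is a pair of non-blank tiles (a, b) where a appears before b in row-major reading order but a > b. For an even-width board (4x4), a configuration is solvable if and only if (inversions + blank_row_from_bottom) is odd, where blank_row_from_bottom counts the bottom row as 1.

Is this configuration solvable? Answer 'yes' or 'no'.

Inversions: 57
Blank is in row 2 (0-indexed from top), which is row 2 counting from the bottom (bottom = 1).
57 + 2 = 59, which is odd, so the puzzle is solvable.

Answer: yes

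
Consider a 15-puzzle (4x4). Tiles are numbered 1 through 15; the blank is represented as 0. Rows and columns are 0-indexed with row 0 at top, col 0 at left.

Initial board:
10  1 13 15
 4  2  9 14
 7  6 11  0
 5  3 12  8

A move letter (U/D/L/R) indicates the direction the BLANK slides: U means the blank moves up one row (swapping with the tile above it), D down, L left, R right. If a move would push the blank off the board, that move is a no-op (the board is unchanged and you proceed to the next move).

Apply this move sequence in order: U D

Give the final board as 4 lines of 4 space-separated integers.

Answer: 10  1 13 15
 4  2  9 14
 7  6 11  0
 5  3 12  8

Derivation:
After move 1 (U):
10  1 13 15
 4  2  9  0
 7  6 11 14
 5  3 12  8

After move 2 (D):
10  1 13 15
 4  2  9 14
 7  6 11  0
 5  3 12  8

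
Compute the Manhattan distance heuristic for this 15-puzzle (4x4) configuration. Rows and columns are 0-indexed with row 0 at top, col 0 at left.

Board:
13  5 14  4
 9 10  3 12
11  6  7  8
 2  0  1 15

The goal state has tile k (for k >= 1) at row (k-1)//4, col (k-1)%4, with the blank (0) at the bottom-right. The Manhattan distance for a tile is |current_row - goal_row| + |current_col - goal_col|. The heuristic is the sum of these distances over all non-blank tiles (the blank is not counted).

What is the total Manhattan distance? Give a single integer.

Tile 13: (0,0)->(3,0) = 3
Tile 5: (0,1)->(1,0) = 2
Tile 14: (0,2)->(3,1) = 4
Tile 4: (0,3)->(0,3) = 0
Tile 9: (1,0)->(2,0) = 1
Tile 10: (1,1)->(2,1) = 1
Tile 3: (1,2)->(0,2) = 1
Tile 12: (1,3)->(2,3) = 1
Tile 11: (2,0)->(2,2) = 2
Tile 6: (2,1)->(1,1) = 1
Tile 7: (2,2)->(1,2) = 1
Tile 8: (2,3)->(1,3) = 1
Tile 2: (3,0)->(0,1) = 4
Tile 1: (3,2)->(0,0) = 5
Tile 15: (3,3)->(3,2) = 1
Sum: 3 + 2 + 4 + 0 + 1 + 1 + 1 + 1 + 2 + 1 + 1 + 1 + 4 + 5 + 1 = 28

Answer: 28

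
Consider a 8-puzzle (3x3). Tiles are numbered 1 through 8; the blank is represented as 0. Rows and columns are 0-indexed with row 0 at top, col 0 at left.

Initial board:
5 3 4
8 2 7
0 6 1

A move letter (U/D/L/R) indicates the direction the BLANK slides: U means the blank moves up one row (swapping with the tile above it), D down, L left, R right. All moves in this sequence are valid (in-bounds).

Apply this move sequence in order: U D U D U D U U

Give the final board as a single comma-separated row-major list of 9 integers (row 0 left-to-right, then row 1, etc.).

After move 1 (U):
5 3 4
0 2 7
8 6 1

After move 2 (D):
5 3 4
8 2 7
0 6 1

After move 3 (U):
5 3 4
0 2 7
8 6 1

After move 4 (D):
5 3 4
8 2 7
0 6 1

After move 5 (U):
5 3 4
0 2 7
8 6 1

After move 6 (D):
5 3 4
8 2 7
0 6 1

After move 7 (U):
5 3 4
0 2 7
8 6 1

After move 8 (U):
0 3 4
5 2 7
8 6 1

Answer: 0, 3, 4, 5, 2, 7, 8, 6, 1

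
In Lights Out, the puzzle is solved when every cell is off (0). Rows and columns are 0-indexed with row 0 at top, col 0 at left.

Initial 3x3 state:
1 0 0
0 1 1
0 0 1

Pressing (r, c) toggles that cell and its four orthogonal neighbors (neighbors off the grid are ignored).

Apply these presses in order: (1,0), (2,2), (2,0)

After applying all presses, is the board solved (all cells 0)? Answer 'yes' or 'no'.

After press 1 at (1,0):
0 0 0
1 0 1
1 0 1

After press 2 at (2,2):
0 0 0
1 0 0
1 1 0

After press 3 at (2,0):
0 0 0
0 0 0
0 0 0

Lights still on: 0

Answer: yes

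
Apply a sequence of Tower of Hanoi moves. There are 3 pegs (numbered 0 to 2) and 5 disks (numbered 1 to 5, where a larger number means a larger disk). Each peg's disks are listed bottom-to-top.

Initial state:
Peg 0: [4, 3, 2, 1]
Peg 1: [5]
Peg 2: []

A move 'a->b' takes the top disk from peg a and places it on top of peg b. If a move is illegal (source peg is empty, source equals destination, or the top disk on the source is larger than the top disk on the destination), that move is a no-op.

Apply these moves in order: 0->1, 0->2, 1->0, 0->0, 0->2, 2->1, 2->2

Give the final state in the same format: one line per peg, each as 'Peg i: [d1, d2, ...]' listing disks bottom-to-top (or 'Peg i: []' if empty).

Answer: Peg 0: [4, 3]
Peg 1: [5, 1]
Peg 2: [2]

Derivation:
After move 1 (0->1):
Peg 0: [4, 3, 2]
Peg 1: [5, 1]
Peg 2: []

After move 2 (0->2):
Peg 0: [4, 3]
Peg 1: [5, 1]
Peg 2: [2]

After move 3 (1->0):
Peg 0: [4, 3, 1]
Peg 1: [5]
Peg 2: [2]

After move 4 (0->0):
Peg 0: [4, 3, 1]
Peg 1: [5]
Peg 2: [2]

After move 5 (0->2):
Peg 0: [4, 3]
Peg 1: [5]
Peg 2: [2, 1]

After move 6 (2->1):
Peg 0: [4, 3]
Peg 1: [5, 1]
Peg 2: [2]

After move 7 (2->2):
Peg 0: [4, 3]
Peg 1: [5, 1]
Peg 2: [2]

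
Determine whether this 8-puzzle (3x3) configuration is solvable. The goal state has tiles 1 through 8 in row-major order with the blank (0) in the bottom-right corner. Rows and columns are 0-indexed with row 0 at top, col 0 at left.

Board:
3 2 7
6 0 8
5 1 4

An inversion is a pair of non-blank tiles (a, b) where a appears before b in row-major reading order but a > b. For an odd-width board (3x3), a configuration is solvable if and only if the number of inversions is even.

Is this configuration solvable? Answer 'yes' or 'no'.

Inversions (pairs i<j in row-major order where tile[i] > tile[j] > 0): 15
15 is odd, so the puzzle is not solvable.

Answer: no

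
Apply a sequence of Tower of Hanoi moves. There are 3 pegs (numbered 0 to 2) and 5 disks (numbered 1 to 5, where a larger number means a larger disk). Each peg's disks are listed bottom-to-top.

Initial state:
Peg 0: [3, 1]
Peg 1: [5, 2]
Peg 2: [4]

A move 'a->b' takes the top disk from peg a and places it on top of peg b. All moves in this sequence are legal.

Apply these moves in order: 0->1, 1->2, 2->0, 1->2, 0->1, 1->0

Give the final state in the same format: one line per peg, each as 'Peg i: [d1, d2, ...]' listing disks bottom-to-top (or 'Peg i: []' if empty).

Answer: Peg 0: [3, 1]
Peg 1: [5]
Peg 2: [4, 2]

Derivation:
After move 1 (0->1):
Peg 0: [3]
Peg 1: [5, 2, 1]
Peg 2: [4]

After move 2 (1->2):
Peg 0: [3]
Peg 1: [5, 2]
Peg 2: [4, 1]

After move 3 (2->0):
Peg 0: [3, 1]
Peg 1: [5, 2]
Peg 2: [4]

After move 4 (1->2):
Peg 0: [3, 1]
Peg 1: [5]
Peg 2: [4, 2]

After move 5 (0->1):
Peg 0: [3]
Peg 1: [5, 1]
Peg 2: [4, 2]

After move 6 (1->0):
Peg 0: [3, 1]
Peg 1: [5]
Peg 2: [4, 2]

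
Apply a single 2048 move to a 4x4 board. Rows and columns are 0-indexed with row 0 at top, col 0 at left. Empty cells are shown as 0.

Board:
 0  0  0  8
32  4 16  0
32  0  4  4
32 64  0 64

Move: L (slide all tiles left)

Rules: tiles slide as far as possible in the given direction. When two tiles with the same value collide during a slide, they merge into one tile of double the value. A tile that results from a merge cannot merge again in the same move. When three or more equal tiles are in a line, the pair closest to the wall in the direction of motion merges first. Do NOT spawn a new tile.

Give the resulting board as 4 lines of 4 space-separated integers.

Answer:   8   0   0   0
 32   4  16   0
 32   8   0   0
 32 128   0   0

Derivation:
Slide left:
row 0: [0, 0, 0, 8] -> [8, 0, 0, 0]
row 1: [32, 4, 16, 0] -> [32, 4, 16, 0]
row 2: [32, 0, 4, 4] -> [32, 8, 0, 0]
row 3: [32, 64, 0, 64] -> [32, 128, 0, 0]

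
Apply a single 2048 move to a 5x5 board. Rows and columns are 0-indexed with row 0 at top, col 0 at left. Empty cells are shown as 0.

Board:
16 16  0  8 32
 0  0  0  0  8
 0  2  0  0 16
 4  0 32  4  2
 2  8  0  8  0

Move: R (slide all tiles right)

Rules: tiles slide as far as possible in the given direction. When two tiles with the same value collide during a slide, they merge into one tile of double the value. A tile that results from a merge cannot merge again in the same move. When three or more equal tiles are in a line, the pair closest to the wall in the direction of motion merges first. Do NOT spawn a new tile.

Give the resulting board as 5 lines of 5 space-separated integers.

Slide right:
row 0: [16, 16, 0, 8, 32] -> [0, 0, 32, 8, 32]
row 1: [0, 0, 0, 0, 8] -> [0, 0, 0, 0, 8]
row 2: [0, 2, 0, 0, 16] -> [0, 0, 0, 2, 16]
row 3: [4, 0, 32, 4, 2] -> [0, 4, 32, 4, 2]
row 4: [2, 8, 0, 8, 0] -> [0, 0, 0, 2, 16]

Answer:  0  0 32  8 32
 0  0  0  0  8
 0  0  0  2 16
 0  4 32  4  2
 0  0  0  2 16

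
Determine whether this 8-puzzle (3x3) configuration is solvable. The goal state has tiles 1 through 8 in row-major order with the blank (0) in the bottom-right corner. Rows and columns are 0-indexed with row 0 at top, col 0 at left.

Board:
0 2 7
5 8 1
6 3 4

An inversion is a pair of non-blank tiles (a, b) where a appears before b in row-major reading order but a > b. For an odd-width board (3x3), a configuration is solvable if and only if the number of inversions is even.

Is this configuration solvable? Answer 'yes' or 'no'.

Answer: no

Derivation:
Inversions (pairs i<j in row-major order where tile[i] > tile[j] > 0): 15
15 is odd, so the puzzle is not solvable.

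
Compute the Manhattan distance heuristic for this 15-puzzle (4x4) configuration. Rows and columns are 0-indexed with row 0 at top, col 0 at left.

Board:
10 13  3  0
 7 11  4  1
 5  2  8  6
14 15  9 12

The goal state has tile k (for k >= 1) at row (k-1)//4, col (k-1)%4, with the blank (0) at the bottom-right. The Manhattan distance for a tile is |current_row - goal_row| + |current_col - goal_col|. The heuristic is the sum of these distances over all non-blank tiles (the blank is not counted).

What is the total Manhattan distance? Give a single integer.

Tile 10: at (0,0), goal (2,1), distance |0-2|+|0-1| = 3
Tile 13: at (0,1), goal (3,0), distance |0-3|+|1-0| = 4
Tile 3: at (0,2), goal (0,2), distance |0-0|+|2-2| = 0
Tile 7: at (1,0), goal (1,2), distance |1-1|+|0-2| = 2
Tile 11: at (1,1), goal (2,2), distance |1-2|+|1-2| = 2
Tile 4: at (1,2), goal (0,3), distance |1-0|+|2-3| = 2
Tile 1: at (1,3), goal (0,0), distance |1-0|+|3-0| = 4
Tile 5: at (2,0), goal (1,0), distance |2-1|+|0-0| = 1
Tile 2: at (2,1), goal (0,1), distance |2-0|+|1-1| = 2
Tile 8: at (2,2), goal (1,3), distance |2-1|+|2-3| = 2
Tile 6: at (2,3), goal (1,1), distance |2-1|+|3-1| = 3
Tile 14: at (3,0), goal (3,1), distance |3-3|+|0-1| = 1
Tile 15: at (3,1), goal (3,2), distance |3-3|+|1-2| = 1
Tile 9: at (3,2), goal (2,0), distance |3-2|+|2-0| = 3
Tile 12: at (3,3), goal (2,3), distance |3-2|+|3-3| = 1
Sum: 3 + 4 + 0 + 2 + 2 + 2 + 4 + 1 + 2 + 2 + 3 + 1 + 1 + 3 + 1 = 31

Answer: 31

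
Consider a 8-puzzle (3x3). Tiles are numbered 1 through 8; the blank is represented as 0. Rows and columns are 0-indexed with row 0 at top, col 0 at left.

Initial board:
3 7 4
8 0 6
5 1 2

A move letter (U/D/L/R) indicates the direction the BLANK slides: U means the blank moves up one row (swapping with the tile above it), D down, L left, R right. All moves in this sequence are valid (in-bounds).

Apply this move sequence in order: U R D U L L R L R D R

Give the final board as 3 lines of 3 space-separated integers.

After move 1 (U):
3 0 4
8 7 6
5 1 2

After move 2 (R):
3 4 0
8 7 6
5 1 2

After move 3 (D):
3 4 6
8 7 0
5 1 2

After move 4 (U):
3 4 0
8 7 6
5 1 2

After move 5 (L):
3 0 4
8 7 6
5 1 2

After move 6 (L):
0 3 4
8 7 6
5 1 2

After move 7 (R):
3 0 4
8 7 6
5 1 2

After move 8 (L):
0 3 4
8 7 6
5 1 2

After move 9 (R):
3 0 4
8 7 6
5 1 2

After move 10 (D):
3 7 4
8 0 6
5 1 2

After move 11 (R):
3 7 4
8 6 0
5 1 2

Answer: 3 7 4
8 6 0
5 1 2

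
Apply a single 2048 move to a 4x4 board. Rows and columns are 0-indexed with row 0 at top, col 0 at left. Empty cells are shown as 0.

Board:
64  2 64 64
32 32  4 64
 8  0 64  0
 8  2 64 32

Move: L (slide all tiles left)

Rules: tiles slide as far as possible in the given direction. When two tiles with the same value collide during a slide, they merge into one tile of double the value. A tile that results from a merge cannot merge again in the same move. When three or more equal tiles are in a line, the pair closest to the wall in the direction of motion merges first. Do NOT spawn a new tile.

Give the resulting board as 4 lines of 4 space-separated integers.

Slide left:
row 0: [64, 2, 64, 64] -> [64, 2, 128, 0]
row 1: [32, 32, 4, 64] -> [64, 4, 64, 0]
row 2: [8, 0, 64, 0] -> [8, 64, 0, 0]
row 3: [8, 2, 64, 32] -> [8, 2, 64, 32]

Answer:  64   2 128   0
 64   4  64   0
  8  64   0   0
  8   2  64  32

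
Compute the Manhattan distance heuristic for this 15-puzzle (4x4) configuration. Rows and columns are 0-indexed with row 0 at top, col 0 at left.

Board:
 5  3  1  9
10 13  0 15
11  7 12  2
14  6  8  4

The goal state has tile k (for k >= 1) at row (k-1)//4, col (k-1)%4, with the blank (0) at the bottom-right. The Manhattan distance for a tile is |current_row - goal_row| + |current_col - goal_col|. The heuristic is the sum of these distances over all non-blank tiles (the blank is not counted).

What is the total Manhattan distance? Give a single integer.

Answer: 35

Derivation:
Tile 5: (0,0)->(1,0) = 1
Tile 3: (0,1)->(0,2) = 1
Tile 1: (0,2)->(0,0) = 2
Tile 9: (0,3)->(2,0) = 5
Tile 10: (1,0)->(2,1) = 2
Tile 13: (1,1)->(3,0) = 3
Tile 15: (1,3)->(3,2) = 3
Tile 11: (2,0)->(2,2) = 2
Tile 7: (2,1)->(1,2) = 2
Tile 12: (2,2)->(2,3) = 1
Tile 2: (2,3)->(0,1) = 4
Tile 14: (3,0)->(3,1) = 1
Tile 6: (3,1)->(1,1) = 2
Tile 8: (3,2)->(1,3) = 3
Tile 4: (3,3)->(0,3) = 3
Sum: 1 + 1 + 2 + 5 + 2 + 3 + 3 + 2 + 2 + 1 + 4 + 1 + 2 + 3 + 3 = 35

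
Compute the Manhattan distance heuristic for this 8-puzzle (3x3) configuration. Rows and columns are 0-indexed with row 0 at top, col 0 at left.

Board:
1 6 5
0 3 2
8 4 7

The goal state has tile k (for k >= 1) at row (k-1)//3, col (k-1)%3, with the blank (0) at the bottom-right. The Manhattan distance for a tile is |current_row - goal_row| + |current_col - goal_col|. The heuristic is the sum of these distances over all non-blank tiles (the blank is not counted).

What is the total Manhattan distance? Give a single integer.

Answer: 13

Derivation:
Tile 1: (0,0)->(0,0) = 0
Tile 6: (0,1)->(1,2) = 2
Tile 5: (0,2)->(1,1) = 2
Tile 3: (1,1)->(0,2) = 2
Tile 2: (1,2)->(0,1) = 2
Tile 8: (2,0)->(2,1) = 1
Tile 4: (2,1)->(1,0) = 2
Tile 7: (2,2)->(2,0) = 2
Sum: 0 + 2 + 2 + 2 + 2 + 1 + 2 + 2 = 13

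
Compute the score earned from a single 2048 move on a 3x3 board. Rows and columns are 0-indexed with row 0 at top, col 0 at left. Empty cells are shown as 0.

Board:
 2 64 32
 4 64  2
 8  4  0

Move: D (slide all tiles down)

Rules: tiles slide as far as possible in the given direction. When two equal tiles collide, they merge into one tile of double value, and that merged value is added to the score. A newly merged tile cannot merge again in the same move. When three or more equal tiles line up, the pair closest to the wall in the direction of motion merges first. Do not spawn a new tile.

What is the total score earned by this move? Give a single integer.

Answer: 128

Derivation:
Slide down:
col 0: [2, 4, 8] -> [2, 4, 8]  score +0 (running 0)
col 1: [64, 64, 4] -> [0, 128, 4]  score +128 (running 128)
col 2: [32, 2, 0] -> [0, 32, 2]  score +0 (running 128)
Board after move:
  2   0   0
  4 128  32
  8   4   2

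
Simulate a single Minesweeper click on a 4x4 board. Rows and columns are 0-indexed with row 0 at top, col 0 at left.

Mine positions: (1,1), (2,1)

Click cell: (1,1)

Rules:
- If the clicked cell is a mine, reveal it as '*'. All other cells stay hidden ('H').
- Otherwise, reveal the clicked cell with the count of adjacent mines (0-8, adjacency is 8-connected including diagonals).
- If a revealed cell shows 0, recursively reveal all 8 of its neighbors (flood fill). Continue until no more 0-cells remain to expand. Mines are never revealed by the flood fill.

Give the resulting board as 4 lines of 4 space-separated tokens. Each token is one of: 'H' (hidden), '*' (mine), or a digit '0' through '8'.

H H H H
H * H H
H H H H
H H H H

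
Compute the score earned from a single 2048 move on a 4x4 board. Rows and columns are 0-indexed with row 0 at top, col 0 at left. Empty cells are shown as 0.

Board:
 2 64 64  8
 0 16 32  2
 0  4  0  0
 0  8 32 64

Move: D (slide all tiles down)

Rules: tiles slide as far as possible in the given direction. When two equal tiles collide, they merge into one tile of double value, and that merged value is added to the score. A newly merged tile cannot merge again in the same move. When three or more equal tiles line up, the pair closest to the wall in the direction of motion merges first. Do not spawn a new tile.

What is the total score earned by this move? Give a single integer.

Answer: 64

Derivation:
Slide down:
col 0: [2, 0, 0, 0] -> [0, 0, 0, 2]  score +0 (running 0)
col 1: [64, 16, 4, 8] -> [64, 16, 4, 8]  score +0 (running 0)
col 2: [64, 32, 0, 32] -> [0, 0, 64, 64]  score +64 (running 64)
col 3: [8, 2, 0, 64] -> [0, 8, 2, 64]  score +0 (running 64)
Board after move:
 0 64  0  0
 0 16  0  8
 0  4 64  2
 2  8 64 64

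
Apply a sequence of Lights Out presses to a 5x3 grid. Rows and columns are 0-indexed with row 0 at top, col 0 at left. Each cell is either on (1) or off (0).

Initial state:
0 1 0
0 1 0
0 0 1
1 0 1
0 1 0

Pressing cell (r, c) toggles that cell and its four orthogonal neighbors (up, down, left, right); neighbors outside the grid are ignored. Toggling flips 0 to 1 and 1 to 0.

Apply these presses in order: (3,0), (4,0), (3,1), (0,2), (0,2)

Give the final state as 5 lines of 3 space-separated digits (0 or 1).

After press 1 at (3,0):
0 1 0
0 1 0
1 0 1
0 1 1
1 1 0

After press 2 at (4,0):
0 1 0
0 1 0
1 0 1
1 1 1
0 0 0

After press 3 at (3,1):
0 1 0
0 1 0
1 1 1
0 0 0
0 1 0

After press 4 at (0,2):
0 0 1
0 1 1
1 1 1
0 0 0
0 1 0

After press 5 at (0,2):
0 1 0
0 1 0
1 1 1
0 0 0
0 1 0

Answer: 0 1 0
0 1 0
1 1 1
0 0 0
0 1 0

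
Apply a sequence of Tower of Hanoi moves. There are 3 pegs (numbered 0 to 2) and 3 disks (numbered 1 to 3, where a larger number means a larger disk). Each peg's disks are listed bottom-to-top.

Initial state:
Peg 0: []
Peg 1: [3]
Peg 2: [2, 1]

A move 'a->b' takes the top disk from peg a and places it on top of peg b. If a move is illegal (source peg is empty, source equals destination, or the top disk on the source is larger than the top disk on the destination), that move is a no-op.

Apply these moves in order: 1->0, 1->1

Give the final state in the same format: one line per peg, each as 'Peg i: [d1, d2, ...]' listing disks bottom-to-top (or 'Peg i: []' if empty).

Answer: Peg 0: [3]
Peg 1: []
Peg 2: [2, 1]

Derivation:
After move 1 (1->0):
Peg 0: [3]
Peg 1: []
Peg 2: [2, 1]

After move 2 (1->1):
Peg 0: [3]
Peg 1: []
Peg 2: [2, 1]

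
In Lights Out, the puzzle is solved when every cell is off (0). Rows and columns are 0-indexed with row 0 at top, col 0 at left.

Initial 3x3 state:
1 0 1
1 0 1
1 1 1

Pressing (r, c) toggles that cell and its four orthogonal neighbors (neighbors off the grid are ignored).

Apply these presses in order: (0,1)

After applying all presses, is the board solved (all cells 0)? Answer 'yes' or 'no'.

After press 1 at (0,1):
0 1 0
1 1 1
1 1 1

Lights still on: 7

Answer: no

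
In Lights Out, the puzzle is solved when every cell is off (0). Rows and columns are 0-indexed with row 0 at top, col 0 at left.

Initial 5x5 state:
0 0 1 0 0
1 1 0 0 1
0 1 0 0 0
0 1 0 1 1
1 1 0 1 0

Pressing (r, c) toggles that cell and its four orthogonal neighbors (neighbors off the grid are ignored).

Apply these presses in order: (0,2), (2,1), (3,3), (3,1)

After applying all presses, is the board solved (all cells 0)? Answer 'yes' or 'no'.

After press 1 at (0,2):
0 1 0 1 0
1 1 1 0 1
0 1 0 0 0
0 1 0 1 1
1 1 0 1 0

After press 2 at (2,1):
0 1 0 1 0
1 0 1 0 1
1 0 1 0 0
0 0 0 1 1
1 1 0 1 0

After press 3 at (3,3):
0 1 0 1 0
1 0 1 0 1
1 0 1 1 0
0 0 1 0 0
1 1 0 0 0

After press 4 at (3,1):
0 1 0 1 0
1 0 1 0 1
1 1 1 1 0
1 1 0 0 0
1 0 0 0 0

Lights still on: 12

Answer: no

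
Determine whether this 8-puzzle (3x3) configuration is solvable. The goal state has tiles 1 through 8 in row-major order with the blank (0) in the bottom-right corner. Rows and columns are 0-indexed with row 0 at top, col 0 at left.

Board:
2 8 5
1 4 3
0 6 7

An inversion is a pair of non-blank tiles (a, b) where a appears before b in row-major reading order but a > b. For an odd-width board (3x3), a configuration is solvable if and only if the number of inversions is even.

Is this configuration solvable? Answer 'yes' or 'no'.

Inversions (pairs i<j in row-major order where tile[i] > tile[j] > 0): 11
11 is odd, so the puzzle is not solvable.

Answer: no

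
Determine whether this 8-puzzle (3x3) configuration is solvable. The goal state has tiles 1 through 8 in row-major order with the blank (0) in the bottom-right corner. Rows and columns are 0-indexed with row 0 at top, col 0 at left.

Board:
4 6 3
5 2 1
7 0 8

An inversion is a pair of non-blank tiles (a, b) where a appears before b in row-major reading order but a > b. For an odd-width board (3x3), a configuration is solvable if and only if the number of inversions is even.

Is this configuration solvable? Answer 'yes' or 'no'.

Answer: yes

Derivation:
Inversions (pairs i<j in row-major order where tile[i] > tile[j] > 0): 12
12 is even, so the puzzle is solvable.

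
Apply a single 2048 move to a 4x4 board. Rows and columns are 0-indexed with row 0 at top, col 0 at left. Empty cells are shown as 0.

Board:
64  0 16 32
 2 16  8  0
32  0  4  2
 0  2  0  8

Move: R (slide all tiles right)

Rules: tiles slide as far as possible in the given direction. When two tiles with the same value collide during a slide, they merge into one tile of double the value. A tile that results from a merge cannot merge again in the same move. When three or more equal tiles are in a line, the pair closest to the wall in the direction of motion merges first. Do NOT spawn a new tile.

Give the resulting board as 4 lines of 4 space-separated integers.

Answer:  0 64 16 32
 0  2 16  8
 0 32  4  2
 0  0  2  8

Derivation:
Slide right:
row 0: [64, 0, 16, 32] -> [0, 64, 16, 32]
row 1: [2, 16, 8, 0] -> [0, 2, 16, 8]
row 2: [32, 0, 4, 2] -> [0, 32, 4, 2]
row 3: [0, 2, 0, 8] -> [0, 0, 2, 8]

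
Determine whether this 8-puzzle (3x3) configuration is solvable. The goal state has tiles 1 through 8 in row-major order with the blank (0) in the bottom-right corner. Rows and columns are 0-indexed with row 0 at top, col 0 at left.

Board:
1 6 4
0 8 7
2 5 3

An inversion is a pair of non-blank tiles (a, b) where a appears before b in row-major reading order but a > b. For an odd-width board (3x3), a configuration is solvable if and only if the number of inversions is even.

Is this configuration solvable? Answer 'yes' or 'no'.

Inversions (pairs i<j in row-major order where tile[i] > tile[j] > 0): 14
14 is even, so the puzzle is solvable.

Answer: yes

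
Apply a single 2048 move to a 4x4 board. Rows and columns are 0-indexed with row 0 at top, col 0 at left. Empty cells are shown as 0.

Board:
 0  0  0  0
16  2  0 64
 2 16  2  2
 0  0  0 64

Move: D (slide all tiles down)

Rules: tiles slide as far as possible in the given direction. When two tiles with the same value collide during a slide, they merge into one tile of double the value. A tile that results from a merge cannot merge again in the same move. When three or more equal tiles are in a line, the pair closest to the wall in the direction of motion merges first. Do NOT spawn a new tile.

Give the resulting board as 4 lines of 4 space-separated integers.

Slide down:
col 0: [0, 16, 2, 0] -> [0, 0, 16, 2]
col 1: [0, 2, 16, 0] -> [0, 0, 2, 16]
col 2: [0, 0, 2, 0] -> [0, 0, 0, 2]
col 3: [0, 64, 2, 64] -> [0, 64, 2, 64]

Answer:  0  0  0  0
 0  0  0 64
16  2  0  2
 2 16  2 64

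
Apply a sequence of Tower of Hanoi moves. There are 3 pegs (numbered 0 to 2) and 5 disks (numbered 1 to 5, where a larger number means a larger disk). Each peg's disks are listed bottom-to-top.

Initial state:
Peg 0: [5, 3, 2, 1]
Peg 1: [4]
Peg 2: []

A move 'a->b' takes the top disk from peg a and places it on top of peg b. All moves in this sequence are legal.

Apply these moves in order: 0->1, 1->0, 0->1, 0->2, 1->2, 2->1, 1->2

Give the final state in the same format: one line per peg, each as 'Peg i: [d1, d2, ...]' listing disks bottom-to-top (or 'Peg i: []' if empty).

After move 1 (0->1):
Peg 0: [5, 3, 2]
Peg 1: [4, 1]
Peg 2: []

After move 2 (1->0):
Peg 0: [5, 3, 2, 1]
Peg 1: [4]
Peg 2: []

After move 3 (0->1):
Peg 0: [5, 3, 2]
Peg 1: [4, 1]
Peg 2: []

After move 4 (0->2):
Peg 0: [5, 3]
Peg 1: [4, 1]
Peg 2: [2]

After move 5 (1->2):
Peg 0: [5, 3]
Peg 1: [4]
Peg 2: [2, 1]

After move 6 (2->1):
Peg 0: [5, 3]
Peg 1: [4, 1]
Peg 2: [2]

After move 7 (1->2):
Peg 0: [5, 3]
Peg 1: [4]
Peg 2: [2, 1]

Answer: Peg 0: [5, 3]
Peg 1: [4]
Peg 2: [2, 1]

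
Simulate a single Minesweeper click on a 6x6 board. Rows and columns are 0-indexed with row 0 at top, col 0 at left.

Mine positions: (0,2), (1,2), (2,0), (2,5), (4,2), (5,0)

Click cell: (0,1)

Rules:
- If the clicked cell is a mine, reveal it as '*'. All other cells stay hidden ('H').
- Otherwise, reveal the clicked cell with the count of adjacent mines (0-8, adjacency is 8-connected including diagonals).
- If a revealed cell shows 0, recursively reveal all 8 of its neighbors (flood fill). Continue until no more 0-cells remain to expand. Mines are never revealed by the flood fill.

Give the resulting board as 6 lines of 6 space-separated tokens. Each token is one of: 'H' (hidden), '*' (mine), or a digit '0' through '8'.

H 2 H H H H
H H H H H H
H H H H H H
H H H H H H
H H H H H H
H H H H H H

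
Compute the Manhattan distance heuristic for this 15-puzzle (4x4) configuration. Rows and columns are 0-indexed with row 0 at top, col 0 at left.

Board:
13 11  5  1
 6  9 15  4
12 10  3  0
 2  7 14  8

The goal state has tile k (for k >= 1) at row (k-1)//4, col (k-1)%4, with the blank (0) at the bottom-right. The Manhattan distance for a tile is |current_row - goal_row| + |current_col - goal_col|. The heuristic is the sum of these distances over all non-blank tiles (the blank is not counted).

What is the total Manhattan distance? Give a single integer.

Tile 13: at (0,0), goal (3,0), distance |0-3|+|0-0| = 3
Tile 11: at (0,1), goal (2,2), distance |0-2|+|1-2| = 3
Tile 5: at (0,2), goal (1,0), distance |0-1|+|2-0| = 3
Tile 1: at (0,3), goal (0,0), distance |0-0|+|3-0| = 3
Tile 6: at (1,0), goal (1,1), distance |1-1|+|0-1| = 1
Tile 9: at (1,1), goal (2,0), distance |1-2|+|1-0| = 2
Tile 15: at (1,2), goal (3,2), distance |1-3|+|2-2| = 2
Tile 4: at (1,3), goal (0,3), distance |1-0|+|3-3| = 1
Tile 12: at (2,0), goal (2,3), distance |2-2|+|0-3| = 3
Tile 10: at (2,1), goal (2,1), distance |2-2|+|1-1| = 0
Tile 3: at (2,2), goal (0,2), distance |2-0|+|2-2| = 2
Tile 2: at (3,0), goal (0,1), distance |3-0|+|0-1| = 4
Tile 7: at (3,1), goal (1,2), distance |3-1|+|1-2| = 3
Tile 14: at (3,2), goal (3,1), distance |3-3|+|2-1| = 1
Tile 8: at (3,3), goal (1,3), distance |3-1|+|3-3| = 2
Sum: 3 + 3 + 3 + 3 + 1 + 2 + 2 + 1 + 3 + 0 + 2 + 4 + 3 + 1 + 2 = 33

Answer: 33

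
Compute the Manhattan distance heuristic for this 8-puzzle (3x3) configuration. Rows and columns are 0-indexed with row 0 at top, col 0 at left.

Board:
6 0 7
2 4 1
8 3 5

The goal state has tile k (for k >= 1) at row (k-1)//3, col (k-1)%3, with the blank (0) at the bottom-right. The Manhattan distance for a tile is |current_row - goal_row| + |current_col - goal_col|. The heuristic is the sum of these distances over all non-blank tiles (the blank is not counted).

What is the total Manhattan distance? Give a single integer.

Tile 6: at (0,0), goal (1,2), distance |0-1|+|0-2| = 3
Tile 7: at (0,2), goal (2,0), distance |0-2|+|2-0| = 4
Tile 2: at (1,0), goal (0,1), distance |1-0|+|0-1| = 2
Tile 4: at (1,1), goal (1,0), distance |1-1|+|1-0| = 1
Tile 1: at (1,2), goal (0,0), distance |1-0|+|2-0| = 3
Tile 8: at (2,0), goal (2,1), distance |2-2|+|0-1| = 1
Tile 3: at (2,1), goal (0,2), distance |2-0|+|1-2| = 3
Tile 5: at (2,2), goal (1,1), distance |2-1|+|2-1| = 2
Sum: 3 + 4 + 2 + 1 + 3 + 1 + 3 + 2 = 19

Answer: 19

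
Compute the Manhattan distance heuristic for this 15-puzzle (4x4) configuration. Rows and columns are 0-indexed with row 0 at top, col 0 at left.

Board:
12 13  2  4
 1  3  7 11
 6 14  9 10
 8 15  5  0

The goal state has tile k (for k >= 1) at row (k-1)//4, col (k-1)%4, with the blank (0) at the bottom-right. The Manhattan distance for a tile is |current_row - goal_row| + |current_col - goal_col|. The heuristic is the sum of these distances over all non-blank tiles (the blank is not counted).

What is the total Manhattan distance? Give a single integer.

Tile 12: (0,0)->(2,3) = 5
Tile 13: (0,1)->(3,0) = 4
Tile 2: (0,2)->(0,1) = 1
Tile 4: (0,3)->(0,3) = 0
Tile 1: (1,0)->(0,0) = 1
Tile 3: (1,1)->(0,2) = 2
Tile 7: (1,2)->(1,2) = 0
Tile 11: (1,3)->(2,2) = 2
Tile 6: (2,0)->(1,1) = 2
Tile 14: (2,1)->(3,1) = 1
Tile 9: (2,2)->(2,0) = 2
Tile 10: (2,3)->(2,1) = 2
Tile 8: (3,0)->(1,3) = 5
Tile 15: (3,1)->(3,2) = 1
Tile 5: (3,2)->(1,0) = 4
Sum: 5 + 4 + 1 + 0 + 1 + 2 + 0 + 2 + 2 + 1 + 2 + 2 + 5 + 1 + 4 = 32

Answer: 32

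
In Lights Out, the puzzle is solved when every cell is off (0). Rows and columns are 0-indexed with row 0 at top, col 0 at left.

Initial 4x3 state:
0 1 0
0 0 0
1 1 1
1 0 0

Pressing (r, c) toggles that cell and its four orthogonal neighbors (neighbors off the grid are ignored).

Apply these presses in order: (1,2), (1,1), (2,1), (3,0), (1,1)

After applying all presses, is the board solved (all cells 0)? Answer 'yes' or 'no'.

After press 1 at (1,2):
0 1 1
0 1 1
1 1 0
1 0 0

After press 2 at (1,1):
0 0 1
1 0 0
1 0 0
1 0 0

After press 3 at (2,1):
0 0 1
1 1 0
0 1 1
1 1 0

After press 4 at (3,0):
0 0 1
1 1 0
1 1 1
0 0 0

After press 5 at (1,1):
0 1 1
0 0 1
1 0 1
0 0 0

Lights still on: 5

Answer: no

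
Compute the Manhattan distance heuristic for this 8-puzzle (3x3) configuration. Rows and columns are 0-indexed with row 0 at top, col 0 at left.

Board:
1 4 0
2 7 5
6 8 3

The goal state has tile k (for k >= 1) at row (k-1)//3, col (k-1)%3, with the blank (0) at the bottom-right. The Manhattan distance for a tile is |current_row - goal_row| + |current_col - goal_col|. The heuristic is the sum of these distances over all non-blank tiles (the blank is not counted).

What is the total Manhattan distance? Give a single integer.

Tile 1: at (0,0), goal (0,0), distance |0-0|+|0-0| = 0
Tile 4: at (0,1), goal (1,0), distance |0-1|+|1-0| = 2
Tile 2: at (1,0), goal (0,1), distance |1-0|+|0-1| = 2
Tile 7: at (1,1), goal (2,0), distance |1-2|+|1-0| = 2
Tile 5: at (1,2), goal (1,1), distance |1-1|+|2-1| = 1
Tile 6: at (2,0), goal (1,2), distance |2-1|+|0-2| = 3
Tile 8: at (2,1), goal (2,1), distance |2-2|+|1-1| = 0
Tile 3: at (2,2), goal (0,2), distance |2-0|+|2-2| = 2
Sum: 0 + 2 + 2 + 2 + 1 + 3 + 0 + 2 = 12

Answer: 12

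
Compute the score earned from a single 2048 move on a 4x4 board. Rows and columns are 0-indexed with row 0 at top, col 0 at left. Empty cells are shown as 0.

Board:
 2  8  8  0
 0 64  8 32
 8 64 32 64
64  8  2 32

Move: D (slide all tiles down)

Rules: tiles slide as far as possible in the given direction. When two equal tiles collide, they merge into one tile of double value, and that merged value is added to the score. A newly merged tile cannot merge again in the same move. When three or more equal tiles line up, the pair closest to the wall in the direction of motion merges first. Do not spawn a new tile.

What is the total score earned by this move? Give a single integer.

Answer: 144

Derivation:
Slide down:
col 0: [2, 0, 8, 64] -> [0, 2, 8, 64]  score +0 (running 0)
col 1: [8, 64, 64, 8] -> [0, 8, 128, 8]  score +128 (running 128)
col 2: [8, 8, 32, 2] -> [0, 16, 32, 2]  score +16 (running 144)
col 3: [0, 32, 64, 32] -> [0, 32, 64, 32]  score +0 (running 144)
Board after move:
  0   0   0   0
  2   8  16  32
  8 128  32  64
 64   8   2  32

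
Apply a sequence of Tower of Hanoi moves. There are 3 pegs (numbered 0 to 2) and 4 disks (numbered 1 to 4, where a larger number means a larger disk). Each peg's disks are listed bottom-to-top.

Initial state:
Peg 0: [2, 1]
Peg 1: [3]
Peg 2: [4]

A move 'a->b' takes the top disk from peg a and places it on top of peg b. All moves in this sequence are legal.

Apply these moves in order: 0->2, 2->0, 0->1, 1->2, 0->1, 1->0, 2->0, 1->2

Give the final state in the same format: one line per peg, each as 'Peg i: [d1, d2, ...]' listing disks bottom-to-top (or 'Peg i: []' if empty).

Answer: Peg 0: [2, 1]
Peg 1: []
Peg 2: [4, 3]

Derivation:
After move 1 (0->2):
Peg 0: [2]
Peg 1: [3]
Peg 2: [4, 1]

After move 2 (2->0):
Peg 0: [2, 1]
Peg 1: [3]
Peg 2: [4]

After move 3 (0->1):
Peg 0: [2]
Peg 1: [3, 1]
Peg 2: [4]

After move 4 (1->2):
Peg 0: [2]
Peg 1: [3]
Peg 2: [4, 1]

After move 5 (0->1):
Peg 0: []
Peg 1: [3, 2]
Peg 2: [4, 1]

After move 6 (1->0):
Peg 0: [2]
Peg 1: [3]
Peg 2: [4, 1]

After move 7 (2->0):
Peg 0: [2, 1]
Peg 1: [3]
Peg 2: [4]

After move 8 (1->2):
Peg 0: [2, 1]
Peg 1: []
Peg 2: [4, 3]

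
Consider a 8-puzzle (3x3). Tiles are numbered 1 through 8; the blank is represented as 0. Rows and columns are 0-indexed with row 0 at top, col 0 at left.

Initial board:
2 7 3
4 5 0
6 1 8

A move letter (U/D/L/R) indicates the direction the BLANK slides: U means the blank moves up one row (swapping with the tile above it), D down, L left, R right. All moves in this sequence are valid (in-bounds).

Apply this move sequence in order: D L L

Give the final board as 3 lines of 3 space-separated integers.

Answer: 2 7 3
4 5 8
0 6 1

Derivation:
After move 1 (D):
2 7 3
4 5 8
6 1 0

After move 2 (L):
2 7 3
4 5 8
6 0 1

After move 3 (L):
2 7 3
4 5 8
0 6 1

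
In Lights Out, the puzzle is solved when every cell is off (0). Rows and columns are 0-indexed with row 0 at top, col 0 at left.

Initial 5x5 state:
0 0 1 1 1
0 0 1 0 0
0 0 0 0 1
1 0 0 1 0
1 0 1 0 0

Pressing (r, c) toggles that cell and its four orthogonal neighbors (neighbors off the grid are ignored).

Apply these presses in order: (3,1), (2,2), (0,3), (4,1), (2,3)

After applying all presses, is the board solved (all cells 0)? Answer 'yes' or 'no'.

Answer: yes

Derivation:
After press 1 at (3,1):
0 0 1 1 1
0 0 1 0 0
0 1 0 0 1
0 1 1 1 0
1 1 1 0 0

After press 2 at (2,2):
0 0 1 1 1
0 0 0 0 0
0 0 1 1 1
0 1 0 1 0
1 1 1 0 0

After press 3 at (0,3):
0 0 0 0 0
0 0 0 1 0
0 0 1 1 1
0 1 0 1 0
1 1 1 0 0

After press 4 at (4,1):
0 0 0 0 0
0 0 0 1 0
0 0 1 1 1
0 0 0 1 0
0 0 0 0 0

After press 5 at (2,3):
0 0 0 0 0
0 0 0 0 0
0 0 0 0 0
0 0 0 0 0
0 0 0 0 0

Lights still on: 0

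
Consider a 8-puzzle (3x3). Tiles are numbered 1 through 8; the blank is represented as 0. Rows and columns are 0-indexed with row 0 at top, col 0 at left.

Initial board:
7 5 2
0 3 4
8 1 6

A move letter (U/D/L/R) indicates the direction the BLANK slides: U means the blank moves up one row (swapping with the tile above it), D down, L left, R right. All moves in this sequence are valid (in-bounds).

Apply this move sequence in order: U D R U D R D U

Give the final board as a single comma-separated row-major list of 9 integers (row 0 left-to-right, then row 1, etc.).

Answer: 7, 5, 2, 3, 4, 0, 8, 1, 6

Derivation:
After move 1 (U):
0 5 2
7 3 4
8 1 6

After move 2 (D):
7 5 2
0 3 4
8 1 6

After move 3 (R):
7 5 2
3 0 4
8 1 6

After move 4 (U):
7 0 2
3 5 4
8 1 6

After move 5 (D):
7 5 2
3 0 4
8 1 6

After move 6 (R):
7 5 2
3 4 0
8 1 6

After move 7 (D):
7 5 2
3 4 6
8 1 0

After move 8 (U):
7 5 2
3 4 0
8 1 6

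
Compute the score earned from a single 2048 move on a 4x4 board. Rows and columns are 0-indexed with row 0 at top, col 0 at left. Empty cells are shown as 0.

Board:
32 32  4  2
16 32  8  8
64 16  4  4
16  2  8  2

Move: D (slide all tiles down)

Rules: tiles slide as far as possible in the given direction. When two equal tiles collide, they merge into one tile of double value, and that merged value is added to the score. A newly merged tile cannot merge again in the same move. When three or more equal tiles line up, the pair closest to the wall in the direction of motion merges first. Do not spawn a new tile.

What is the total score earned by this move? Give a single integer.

Slide down:
col 0: [32, 16, 64, 16] -> [32, 16, 64, 16]  score +0 (running 0)
col 1: [32, 32, 16, 2] -> [0, 64, 16, 2]  score +64 (running 64)
col 2: [4, 8, 4, 8] -> [4, 8, 4, 8]  score +0 (running 64)
col 3: [2, 8, 4, 2] -> [2, 8, 4, 2]  score +0 (running 64)
Board after move:
32  0  4  2
16 64  8  8
64 16  4  4
16  2  8  2

Answer: 64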